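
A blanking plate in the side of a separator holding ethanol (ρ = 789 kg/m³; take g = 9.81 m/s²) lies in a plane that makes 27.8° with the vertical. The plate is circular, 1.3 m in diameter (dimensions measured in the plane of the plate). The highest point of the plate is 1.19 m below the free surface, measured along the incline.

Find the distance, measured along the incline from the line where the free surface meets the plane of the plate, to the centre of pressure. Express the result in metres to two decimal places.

y_p = 1.90 m

γ = ρg = 789 × 9.81 / 1000 = 7.74009 kN/m³.
The plate makes 27.8° with the vertical, i.e. θ = 90° − 27.8° = 62.2° to the horizontal. Measuring y along the incline from the free-surface line, vertical depth h = y·sinθ with sinθ = 0.884581.
The centroid is at the centre, 0.65 m below the top of the plate, so y_c = 1.19 + 0.65 = 1.84 m and h_c = 1.84 × 0.884581 = 1.62763 m.
A = π(0.65)² = 1.32732 m².
Resultant F = γ·h_c·A = 7.74009 × 1.62763 × 1.32732 = 16.7216 kN.
I_c = πr⁴/4 = π × 0.65⁴/4 = 0.140198 m⁴.
Centre of pressure: y_p = y_c + I_c/(y_c·A) = 1.84 + 0.140198/(1.84 × 1.32732) = 1.84 + 0.0574048 = 1.8974 m along the plane.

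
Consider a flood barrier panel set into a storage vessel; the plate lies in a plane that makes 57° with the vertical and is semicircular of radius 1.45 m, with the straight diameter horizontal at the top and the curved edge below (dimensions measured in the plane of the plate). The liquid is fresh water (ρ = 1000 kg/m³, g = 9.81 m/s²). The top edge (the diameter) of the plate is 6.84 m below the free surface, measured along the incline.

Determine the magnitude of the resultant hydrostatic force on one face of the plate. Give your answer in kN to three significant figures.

γ = ρg = 1000 × 9.81 = 9810 N/m³ = 9.81 kN/m³.
The plate makes 57° with the vertical, i.e. θ = 90° − 57° = 33° to the horizontal. Measuring y along the incline from the free-surface line, vertical depth h = y·sinθ with sinθ = 0.544639.
The centroid of a semicircle lies 4r/(3π) = 0.615399 m from the diameter, here below the top edge, so y_c = 6.84 + 0.615399 = 7.4554 m and h_c = 7.4554 × 0.544639 = 4.0605 m.
A = πr²/2 = π × 1.45²/2 = 3.3026 m².
Resultant F = γ·h_c·A = 9.81 × 4.0605 × 3.3026 = 131.554 kN.

F ≈ 132 kN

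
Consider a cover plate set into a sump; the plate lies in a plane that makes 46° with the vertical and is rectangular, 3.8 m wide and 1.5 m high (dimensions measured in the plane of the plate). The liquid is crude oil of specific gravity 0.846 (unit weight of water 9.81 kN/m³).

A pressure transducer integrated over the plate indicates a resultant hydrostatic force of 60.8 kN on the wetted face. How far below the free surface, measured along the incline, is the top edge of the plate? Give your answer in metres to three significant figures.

y_top ≈ 1.10 m

γ = 0.846 × 9.81 = 8.29926 kN/m³.
A = 3.8 × 1.5 = 5.7 m².
From F = γ·h_c·A, the centroid depth is h_c = 60.8/(8.29926 × 5.7) = 1.28526 m.
The plate makes 46° with the vertical, i.e. θ = 90° − 46° = 44° to the horizontal. Measuring y along the incline from the free-surface line, vertical depth h = y·sinθ with sinθ = 0.694658.
Along the incline, y_c = h_c/sinθ = 1.28526/0.694658 = 1.85021 m.
The centroid lies 1.5/2 = 0.75 m below the top edge, so the top edge sits at y_top = 1.85021 − 0.75 = 1.10021 m along the incline.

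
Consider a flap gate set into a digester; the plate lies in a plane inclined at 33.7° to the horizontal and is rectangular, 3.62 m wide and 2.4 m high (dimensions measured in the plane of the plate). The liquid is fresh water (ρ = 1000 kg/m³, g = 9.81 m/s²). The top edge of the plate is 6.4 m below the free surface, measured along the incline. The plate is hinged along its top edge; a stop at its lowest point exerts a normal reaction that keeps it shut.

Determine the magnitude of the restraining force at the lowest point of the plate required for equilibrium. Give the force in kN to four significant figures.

P ≈ 189.2 kN

γ = ρg = 1000 × 9.81 = 9810 N/m³ = 9.81 kN/m³.
Let θ = 33.7° be the plate's angle to the horizontal; measure y along the incline from where the plane meets the free surface. Vertical depth h = y·sinθ with sinθ = 0.554844.
The centroid lies 2.4/2 = 1.2 m below the top edge, so y_c = 6.4 + 1.2 = 7.6 m and h_c = 7.6 × 0.554844 = 4.21681 m.
A = 3.62 × 2.4 = 8.688 m².
Resultant F = γ·h_c·A = 9.81 × 4.21681 × 8.688 = 359.396 kN.
I_c = b·h³/12 = 3.62 × 2.4³/12 = 4.17024 m⁴.
Centre of pressure: y_p = y_c + I_c/(y_c·A) = 7.6 + 4.17024/(7.6 × 8.688) = 7.6 + 0.0631579 = 7.66316 m along the plane.
The resultant acts 1.2 + 0.0631579 = 1.26316 m (along the plate) below the hinge at the top edge, so the moment about the hinge is M = F × 1.26316 = 359.396 × 1.26316 = 453.975 kN·m.
A normal force at the bottom, 2.4 m from the hinge, must supply this moment: P = 453.975/2.4 = 189.156 kN.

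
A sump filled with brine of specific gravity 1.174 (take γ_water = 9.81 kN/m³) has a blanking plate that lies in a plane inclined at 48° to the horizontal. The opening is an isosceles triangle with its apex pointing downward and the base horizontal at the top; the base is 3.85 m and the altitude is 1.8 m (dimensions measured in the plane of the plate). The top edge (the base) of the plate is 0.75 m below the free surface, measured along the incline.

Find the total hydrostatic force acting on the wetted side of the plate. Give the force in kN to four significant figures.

F ≈ 40.04 kN

γ = 1.174 × 9.81 = 11.51694 kN/m³.
Let θ = 48° be the plate's angle to the horizontal; measure y along the incline from where the plane meets the free surface. Vertical depth h = y·sinθ with sinθ = 0.743145.
With the apex down, the centroid sits h/3 = 1.8/3 = 0.6 m below the base (the top edge), so y_c = 0.75 + 0.6 = 1.35 m and h_c = 1.35 × 0.743145 = 1.00325 m.
A = ½ × 3.85 × 1.8 = 3.465 m².
Resultant F = γ·h_c·A = 11.51694 × 1.00325 × 3.465 = 40.0359 kN.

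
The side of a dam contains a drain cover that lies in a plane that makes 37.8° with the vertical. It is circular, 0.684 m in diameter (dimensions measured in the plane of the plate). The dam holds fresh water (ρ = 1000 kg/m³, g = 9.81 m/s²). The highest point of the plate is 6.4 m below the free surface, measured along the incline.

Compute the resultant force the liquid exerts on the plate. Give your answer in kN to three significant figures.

F ≈ 19.2 kN

γ = ρg = 1000 × 9.81 = 9810 N/m³ = 9.81 kN/m³.
The plate makes 37.8° with the vertical, i.e. θ = 90° − 37.8° = 52.2° to the horizontal. Measuring y along the incline from the free-surface line, vertical depth h = y·sinθ with sinθ = 0.790155.
The centroid is at the centre, 0.342 m below the top of the plate, so y_c = 6.4 + 0.342 = 6.742 m and h_c = 6.742 × 0.790155 = 5.32723 m.
A = π(0.342)² = 0.367453 m².
Resultant F = γ·h_c·A = 9.81 × 5.32723 × 0.367453 = 19.2031 kN.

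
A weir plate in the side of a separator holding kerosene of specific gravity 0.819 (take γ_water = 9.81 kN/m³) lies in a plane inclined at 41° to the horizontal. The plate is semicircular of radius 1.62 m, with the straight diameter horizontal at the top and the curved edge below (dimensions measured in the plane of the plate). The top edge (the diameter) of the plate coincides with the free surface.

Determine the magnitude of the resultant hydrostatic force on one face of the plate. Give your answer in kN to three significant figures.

γ = 0.819 × 9.81 = 8.03439 kN/m³.
Let θ = 41° be the plate's angle to the horizontal; measure y along the incline from where the plane meets the free surface. Vertical depth h = y·sinθ with sinθ = 0.656059.
The centroid of a semicircle lies 4r/(3π) = 0.687549 m from the diameter, here below the top edge, so y_c = 0.687549 m and h_c = 0.687549 × 0.656059 = 0.451073 m.
A = πr²/2 = π × 1.62²/2 = 4.1224 m².
Resultant F = γ·h_c·A = 8.03439 × 0.451073 × 4.1224 = 14.94 kN.

F ≈ 14.9 kN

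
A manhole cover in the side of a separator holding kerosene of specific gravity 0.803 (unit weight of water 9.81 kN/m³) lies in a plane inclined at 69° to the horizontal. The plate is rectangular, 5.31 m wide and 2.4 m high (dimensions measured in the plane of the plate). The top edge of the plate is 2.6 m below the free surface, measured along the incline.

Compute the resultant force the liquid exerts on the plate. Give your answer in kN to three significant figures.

γ = 0.803 × 9.81 = 7.87743 kN/m³.
Let θ = 69° be the plate's angle to the horizontal; measure y along the incline from where the plane meets the free surface. Vertical depth h = y·sinθ with sinθ = 0.933580.
The centroid lies 2.4/2 = 1.2 m below the top edge, so y_c = 2.6 + 1.2 = 3.8 m and h_c = 3.8 × 0.933580 = 3.5476 m.
A = 5.31 × 2.4 = 12.744 m².
Resultant F = γ·h_c·A = 7.87743 × 3.5476 × 12.744 = 356.143 kN.

F ≈ 356 kN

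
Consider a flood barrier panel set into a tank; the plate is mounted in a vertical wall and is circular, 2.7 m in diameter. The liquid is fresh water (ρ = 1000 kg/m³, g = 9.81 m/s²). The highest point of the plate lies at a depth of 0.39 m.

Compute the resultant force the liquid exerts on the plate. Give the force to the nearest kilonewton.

γ = ρg = 1000 × 9.81 = 9810 N/m³ = 9.81 kN/m³.
The centroid is at the centre, 1.35 m below the top of the plate, so the centroid depth is h_c = 0.39 + 1.35 = 1.74 m.
A = π(1.35)² = 5.72555 m².
Resultant F = γ·h_c·A = 9.81 × 1.74 × 5.72555 = 97.7317 kN.

F ≈ 98 kN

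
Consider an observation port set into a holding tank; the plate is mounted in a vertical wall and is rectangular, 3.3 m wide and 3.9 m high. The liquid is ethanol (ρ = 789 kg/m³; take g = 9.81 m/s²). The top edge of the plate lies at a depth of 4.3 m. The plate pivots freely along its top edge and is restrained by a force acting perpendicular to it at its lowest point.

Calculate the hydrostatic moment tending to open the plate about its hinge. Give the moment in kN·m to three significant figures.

M ≈ 1340 kN·m

γ = ρg = 789 × 9.81 / 1000 = 7.74009 kN/m³.
The centroid lies 3.9/2 = 1.95 m below the top edge, so the centroid depth is h_c = 4.3 + 1.95 = 6.25 m.
A = 3.3 × 3.9 = 12.87 m².
Resultant F = γ·h_c·A = 7.74009 × 6.25 × 12.87 = 622.593 kN.
I_c = b·h³/12 = 3.3 × 3.9³/12 = 16.3127 m⁴.
Centre of pressure: y_p = y_c + I_c/(y_c·A) = 6.25 + 16.3127/(6.25 × 12.87) = 6.25 + 0.2028 = 6.4528 m along the plane.
The resultant acts 1.95 + 0.2028 = 2.1528 m (along the plate) below the hinge at the top edge, so the moment about the hinge is M = F × 2.1528 = 622.593 × 2.1528 = 1340.32 kN·m.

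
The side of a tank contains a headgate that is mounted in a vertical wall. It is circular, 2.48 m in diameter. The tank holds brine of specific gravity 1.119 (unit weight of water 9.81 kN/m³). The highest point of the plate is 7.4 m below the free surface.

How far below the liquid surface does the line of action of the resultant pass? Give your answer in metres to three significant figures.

h_p = 8.68 m

γ = 1.119 × 9.81 = 10.97739 kN/m³.
The centroid is at the centre, 1.24 m below the top of the plate, so the centroid depth is h_c = 7.4 + 1.24 = 8.64 m.
A = π(1.24)² = 4.83051 m².
Resultant F = γ·h_c·A = 10.97739 × 8.64 × 4.83051 = 458.148 kN.
I_c = πr⁴/4 = π × 1.24⁴/4 = 1.85685 m⁴.
Centre of pressure: y_p = y_c + I_c/(y_c·A) = 8.64 + 1.85685/(8.64 × 4.83051) = 8.64 + 0.0444908 = 8.68449 m along the plane.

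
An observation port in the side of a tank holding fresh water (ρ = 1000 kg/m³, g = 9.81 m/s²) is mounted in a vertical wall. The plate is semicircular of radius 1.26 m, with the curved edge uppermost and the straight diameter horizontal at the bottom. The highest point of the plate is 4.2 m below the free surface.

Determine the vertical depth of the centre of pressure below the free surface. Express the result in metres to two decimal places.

h_p = 4.95 m

γ = ρg = 1000 × 9.81 = 9810 N/m³ = 9.81 kN/m³.
The centroid lies 4r/(3π) = 0.534761 m above the diameter, so r − 4r/(3π) = 1.26 − 0.534761 = 0.725239 m below the topmost point, so the centroid depth is h_c = 4.2 + 0.725239 = 4.92524 m.
A = πr²/2 = π × 1.26²/2 = 2.4938 m².
Resultant F = γ·h_c·A = 9.81 × 4.92524 × 2.4938 = 120.492 kN.
I_c = (π/8 − 8/(9π))·r⁴ = 0.109757 × 1.26⁴ = 0.27664 m⁴.
Centre of pressure: y_p = y_c + I_c/(y_c·A) = 4.92524 + 0.27664/(4.92524 × 2.4938) = 4.92524 + 0.022523 = 4.94776 m along the plane.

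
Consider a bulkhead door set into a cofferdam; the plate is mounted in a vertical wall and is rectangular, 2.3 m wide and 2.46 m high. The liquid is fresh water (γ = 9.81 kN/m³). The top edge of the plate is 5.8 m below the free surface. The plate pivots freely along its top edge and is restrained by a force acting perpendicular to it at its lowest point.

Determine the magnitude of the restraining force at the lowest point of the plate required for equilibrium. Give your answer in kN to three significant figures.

γ = 9.81 kN/m³.
The centroid lies 2.46/2 = 1.23 m below the top edge, so the centroid depth is h_c = 5.8 + 1.23 = 7.03 m.
A = 2.3 × 2.46 = 5.658 m².
Resultant F = γ·h_c·A = 9.81 × 7.03 × 5.658 = 390.2 kN.
I_c = b·h³/12 = 2.3 × 2.46³/12 = 2.85333 m⁴.
Centre of pressure: y_p = y_c + I_c/(y_c·A) = 7.03 + 2.85333/(7.03 × 5.658) = 7.03 + 0.0717354 = 7.10174 m along the plane.
The resultant acts 1.23 + 0.0717354 = 1.30174 m (along the plate) below the hinge at the top edge, so the moment about the hinge is M = F × 1.30174 = 390.2 × 1.30174 = 507.939 kN·m.
A normal force at the bottom, 2.46 m from the hinge, must supply this moment: P = 507.939/2.46 = 206.479 kN.

P ≈ 206 kN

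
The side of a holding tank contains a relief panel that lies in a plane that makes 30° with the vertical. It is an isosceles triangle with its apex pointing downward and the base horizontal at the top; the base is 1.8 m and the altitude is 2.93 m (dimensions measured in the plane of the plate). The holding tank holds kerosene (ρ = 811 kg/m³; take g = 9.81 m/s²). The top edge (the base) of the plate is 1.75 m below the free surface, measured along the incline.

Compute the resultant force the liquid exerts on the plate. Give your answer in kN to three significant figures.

F ≈ 49.5 kN

γ = ρg = 811 × 9.81 / 1000 = 7.95591 kN/m³.
The plate makes 30° with the vertical, i.e. θ = 90° − 30° = 60° to the horizontal. Measuring y along the incline from the free-surface line, vertical depth h = y·sinθ with sinθ = 0.866025.
With the apex down, the centroid sits h/3 = 2.93/3 = 0.976667 m below the base (the top edge), so y_c = 1.75 + 0.976667 = 2.72667 m and h_c = 2.72667 × 0.866025 = 2.36136 m.
A = ½ × 1.8 × 2.93 = 2.637 m².
Resultant F = γ·h_c·A = 7.95591 × 2.36136 × 2.637 = 49.5407 kN.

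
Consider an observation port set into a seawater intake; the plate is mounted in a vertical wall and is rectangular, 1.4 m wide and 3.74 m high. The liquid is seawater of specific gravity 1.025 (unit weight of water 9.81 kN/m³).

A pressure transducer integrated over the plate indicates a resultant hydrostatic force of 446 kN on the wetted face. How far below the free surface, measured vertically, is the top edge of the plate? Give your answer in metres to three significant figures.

d_top ≈ 6.60 m

γ = 1.025 × 9.81 = 10.05525 kN/m³.
A = 1.4 × 3.74 = 5.236 m².
From F = γ·h_c·A, the centroid depth is h_c = 446/(10.05525 × 5.236) = 8.47115 m.
The centroid lies 3.74/2 = 1.87 m below the top edge, so the top edge sits at h_top = 8.47115 − 1.87 = 6.60115 m below the surface.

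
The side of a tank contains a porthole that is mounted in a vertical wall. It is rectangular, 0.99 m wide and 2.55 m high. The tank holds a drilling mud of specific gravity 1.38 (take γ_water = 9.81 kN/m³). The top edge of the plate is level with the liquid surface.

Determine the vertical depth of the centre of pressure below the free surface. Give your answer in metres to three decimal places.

γ = 1.38 × 9.81 = 13.5378 kN/m³.
The centroid lies 2.55/2 = 1.275 m below the top edge, so the centroid depth is h_c = 1.275 m.
A = 0.99 × 2.55 = 2.5245 m².
Resultant F = γ·h_c·A = 13.5378 × 1.275 × 2.5245 = 43.5746 kN.
I_c = b·h³/12 = 0.99 × 2.55³/12 = 1.36796 m⁴.
Centre of pressure: y_p = y_c + I_c/(y_c·A) = 1.275 + 1.36796/(1.275 × 2.5245) = 1.275 + 0.424999 = 1.7 m along the plane.

h_p = 1.700 m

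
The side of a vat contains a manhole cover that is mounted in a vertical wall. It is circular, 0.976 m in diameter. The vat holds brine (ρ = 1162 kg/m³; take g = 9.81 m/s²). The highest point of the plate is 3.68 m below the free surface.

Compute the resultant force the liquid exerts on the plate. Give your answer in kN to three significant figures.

F ≈ 35.5 kN

γ = ρg = 1162 × 9.81 / 1000 = 11.39922 kN/m³.
The centroid is at the centre, 0.488 m below the top of the plate, so the centroid depth is h_c = 3.68 + 0.488 = 4.168 m.
A = π(0.488)² = 0.748151 m².
Resultant F = γ·h_c·A = 11.39922 × 4.168 × 0.748151 = 35.5461 kN.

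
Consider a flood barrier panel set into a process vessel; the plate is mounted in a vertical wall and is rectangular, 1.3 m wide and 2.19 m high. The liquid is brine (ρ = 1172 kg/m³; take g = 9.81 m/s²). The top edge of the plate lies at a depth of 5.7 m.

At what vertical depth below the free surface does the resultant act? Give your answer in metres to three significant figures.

γ = ρg = 1172 × 9.81 / 1000 = 11.49732 kN/m³.
The centroid lies 2.19/2 = 1.095 m below the top edge, so the centroid depth is h_c = 5.7 + 1.095 = 6.795 m.
A = 1.3 × 2.19 = 2.847 m².
Resultant F = γ·h_c·A = 11.49732 × 6.795 × 2.847 = 222.42 kN.
I_c = b·h³/12 = 1.3 × 2.19³/12 = 1.13787 m⁴.
Centre of pressure: y_p = y_c + I_c/(y_c·A) = 6.795 + 1.13787/(6.795 × 2.847) = 6.795 + 0.0588187 = 6.85382 m along the plane.

h_p = 6.85 m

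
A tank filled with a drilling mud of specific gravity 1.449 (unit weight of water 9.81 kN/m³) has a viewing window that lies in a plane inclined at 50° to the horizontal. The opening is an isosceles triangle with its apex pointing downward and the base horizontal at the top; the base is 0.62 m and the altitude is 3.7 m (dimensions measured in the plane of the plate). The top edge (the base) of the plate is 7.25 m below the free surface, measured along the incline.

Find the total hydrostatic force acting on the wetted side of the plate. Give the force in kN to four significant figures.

γ = 1.449 × 9.81 = 14.21469 kN/m³.
Let θ = 50° be the plate's angle to the horizontal; measure y along the incline from where the plane meets the free surface. Vertical depth h = y·sinθ with sinθ = 0.766044.
With the apex down, the centroid sits h/3 = 3.7/3 = 1.23333 m below the base (the top edge), so y_c = 7.25 + 1.23333 = 8.48333 m and h_c = 8.48333 × 0.766044 = 6.4986 m.
A = ½ × 0.62 × 3.7 = 1.147 m².
Resultant F = γ·h_c·A = 14.21469 × 6.4986 × 1.147 = 105.955 kN.

F ≈ 106.0 kN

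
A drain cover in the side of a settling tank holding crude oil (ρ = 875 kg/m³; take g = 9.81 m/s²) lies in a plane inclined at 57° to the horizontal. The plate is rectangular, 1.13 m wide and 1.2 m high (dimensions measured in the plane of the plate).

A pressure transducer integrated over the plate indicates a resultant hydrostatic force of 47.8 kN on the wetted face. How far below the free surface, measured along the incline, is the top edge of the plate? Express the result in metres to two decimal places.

γ = ρg = 875 × 9.81 / 1000 = 8.58375 kN/m³.
A = 1.13 × 1.2 = 1.356 m².
From F = γ·h_c·A, the centroid depth is h_c = 47.8/(8.58375 × 1.356) = 4.10668 m.
Let θ = 57° be the plate's angle to the horizontal; measure y along the incline from where the plane meets the free surface. Vertical depth h = y·sinθ with sinθ = 0.838671.
Along the incline, y_c = h_c/sinθ = 4.10668/0.838671 = 4.89665 m.
The centroid lies 1.2/2 = 0.6 m below the top edge, so the top edge sits at y_top = 4.89665 − 0.6 = 4.29665 m along the incline.

y_top ≈ 4.30 m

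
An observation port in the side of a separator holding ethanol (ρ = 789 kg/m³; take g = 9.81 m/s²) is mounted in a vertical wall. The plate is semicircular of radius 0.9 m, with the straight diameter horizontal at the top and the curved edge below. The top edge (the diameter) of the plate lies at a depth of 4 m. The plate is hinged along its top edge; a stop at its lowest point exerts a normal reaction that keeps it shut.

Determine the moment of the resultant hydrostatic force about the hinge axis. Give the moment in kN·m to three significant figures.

M ≈ 17.0 kN·m

γ = ρg = 789 × 9.81 / 1000 = 7.74009 kN/m³.
The centroid of a semicircle lies 4r/(3π) = 0.381972 m from the diameter, here below the top edge, so the centroid depth is h_c = 4 + 0.381972 = 4.38197 m.
A = πr²/2 = π × 0.9²/2 = 1.27235 m².
Resultant F = γ·h_c·A = 7.74009 × 4.38197 × 1.27235 = 43.1541 kN.
I_c = (π/8 − 8/(9π))·r⁴ = 0.109757 × 0.9⁴ = 0.0720116 m⁴.
Centre of pressure: y_p = y_c + I_c/(y_c·A) = 4.38197 + 0.0720116/(4.38197 × 1.27235) = 4.38197 + 0.012916 = 4.39489 m along the plane.
The resultant acts 0.381972 + 0.012916 = 0.394888 m (along the plate) below the hinge at the top edge, so the moment about the hinge is M = F × 0.394888 = 43.1541 × 0.394888 = 17.041 kN·m.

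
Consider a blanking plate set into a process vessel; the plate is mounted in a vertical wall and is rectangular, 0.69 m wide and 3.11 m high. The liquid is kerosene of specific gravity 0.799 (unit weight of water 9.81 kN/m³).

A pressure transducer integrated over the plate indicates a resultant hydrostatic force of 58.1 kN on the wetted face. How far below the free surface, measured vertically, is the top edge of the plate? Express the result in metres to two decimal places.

γ = 0.799 × 9.81 = 7.83819 kN/m³.
A = 0.69 × 3.11 = 2.1459 m².
From F = γ·h_c·A, the centroid depth is h_c = 58.1/(7.83819 × 2.1459) = 3.45423 m.
The centroid lies 3.11/2 = 1.555 m below the top edge, so the top edge sits at h_top = 3.45423 − 1.555 = 1.89923 m below the surface.

d_top ≈ 1.90 m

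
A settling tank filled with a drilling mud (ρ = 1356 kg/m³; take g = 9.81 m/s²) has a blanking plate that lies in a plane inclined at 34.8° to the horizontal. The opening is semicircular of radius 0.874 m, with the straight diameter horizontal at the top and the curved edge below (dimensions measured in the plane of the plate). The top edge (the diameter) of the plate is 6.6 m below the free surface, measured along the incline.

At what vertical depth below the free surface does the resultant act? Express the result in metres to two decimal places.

γ = ρg = 1356 × 9.81 / 1000 = 13.30236 kN/m³.
Let θ = 34.8° be the plate's angle to the horizontal; measure y along the incline from where the plane meets the free surface. Vertical depth h = y·sinθ with sinθ = 0.570714.
The centroid of a semicircle lies 4r/(3π) = 0.370937 m from the diameter, here below the top edge, so y_c = 6.6 + 0.370937 = 6.97094 m and h_c = 6.97094 × 0.570714 = 3.97841 m.
A = πr²/2 = π × 0.874²/2 = 1.19989 m².
Resultant F = γ·h_c·A = 13.30236 × 3.97841 × 1.19989 = 63.5009 kN.
I_c = (π/8 − 8/(9π))·r⁴ = 0.109757 × 0.874⁴ = 0.0640439 m⁴.
Centre of pressure: y_p = y_c + I_c/(y_c·A) = 6.97094 + 0.0640439/(6.97094 × 1.19989) = 6.97094 + 0.00765676 = 6.9786 m along the plane.
Vertically, h_p = y_p·sinθ = 6.9786 × 0.570714 = 3.98278 m.

h_p = 3.98 m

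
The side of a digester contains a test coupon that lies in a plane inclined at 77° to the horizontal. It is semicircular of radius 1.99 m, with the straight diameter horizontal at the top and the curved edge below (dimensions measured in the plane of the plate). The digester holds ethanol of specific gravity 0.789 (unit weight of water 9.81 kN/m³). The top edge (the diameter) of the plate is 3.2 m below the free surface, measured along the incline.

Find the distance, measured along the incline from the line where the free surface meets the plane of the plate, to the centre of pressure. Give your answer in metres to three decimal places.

y_p = 4.113 m

γ = 0.789 × 9.81 = 7.74009 kN/m³.
Let θ = 77° be the plate's angle to the horizontal; measure y along the incline from where the plane meets the free surface. Vertical depth h = y·sinθ with sinθ = 0.974370.
The centroid of a semicircle lies 4r/(3π) = 0.844582 m from the diameter, here below the top edge, so y_c = 3.2 + 0.844582 = 4.04458 m and h_c = 4.04458 × 0.974370 = 3.94092 m.
A = πr²/2 = π × 1.99²/2 = 6.22051 m².
Resultant F = γ·h_c·A = 7.74009 × 3.94092 × 6.22051 = 189.745 kN.
I_c = (π/8 − 8/(9π))·r⁴ = 0.109757 × 1.99⁴ = 1.72125 m⁴.
Centre of pressure: y_p = y_c + I_c/(y_c·A) = 4.04458 + 1.72125/(4.04458 × 6.22051) = 4.04458 + 0.0684139 = 4.11299 m along the plane.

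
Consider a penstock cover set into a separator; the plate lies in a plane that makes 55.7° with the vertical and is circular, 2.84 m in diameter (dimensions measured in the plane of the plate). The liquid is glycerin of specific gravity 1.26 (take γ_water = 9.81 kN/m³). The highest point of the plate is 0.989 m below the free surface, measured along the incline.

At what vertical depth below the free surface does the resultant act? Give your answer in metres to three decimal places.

h_p = 1.475 m

γ = 1.26 × 9.81 = 12.3606 kN/m³.
The plate makes 55.7° with the vertical, i.e. θ = 90° − 55.7° = 34.3° to the horizontal. Measuring y along the incline from the free-surface line, vertical depth h = y·sinθ with sinθ = 0.563526.
The centroid is at the centre, 1.42 m below the top of the plate, so y_c = 0.989 + 1.42 = 2.409 m and h_c = 2.409 × 0.563526 = 1.35753 m.
A = π(1.42)² = 6.33471 m².
Resultant F = γ·h_c·A = 12.3606 × 1.35753 × 6.33471 = 106.296 kN.
I_c = πr⁴/4 = π × 1.42⁴/4 = 3.19333 m⁴.
Centre of pressure: y_p = y_c + I_c/(y_c·A) = 2.409 + 3.19333/(2.409 × 6.33471) = 2.409 + 0.209257 = 2.61826 m along the plane.
Vertically, h_p = y_p·sinθ = 2.61826 × 0.563526 = 1.47546 m.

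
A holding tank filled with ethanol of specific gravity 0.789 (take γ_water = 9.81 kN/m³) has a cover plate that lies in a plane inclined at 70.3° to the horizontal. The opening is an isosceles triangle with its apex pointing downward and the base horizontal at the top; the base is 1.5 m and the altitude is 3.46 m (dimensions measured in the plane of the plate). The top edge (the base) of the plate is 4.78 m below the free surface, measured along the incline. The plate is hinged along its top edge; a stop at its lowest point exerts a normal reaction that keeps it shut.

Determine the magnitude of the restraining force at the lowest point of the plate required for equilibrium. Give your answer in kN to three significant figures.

γ = 0.789 × 9.81 = 7.74009 kN/m³.
Let θ = 70.3° be the plate's angle to the horizontal; measure y along the incline from where the plane meets the free surface. Vertical depth h = y·sinθ with sinθ = 0.941471.
With the apex down, the centroid sits h/3 = 3.46/3 = 1.15333 m below the base (the top edge), so y_c = 4.78 + 1.15333 = 5.93333 m and h_c = 5.93333 × 0.941471 = 5.58606 m.
A = ½ × 1.5 × 3.46 = 2.595 m².
Resultant F = γ·h_c·A = 7.74009 × 5.58606 × 2.595 = 112.199 kN.
I_c = b·h³/36 = 1.5 × 3.46³/36 = 1.72591 m⁴.
Centre of pressure: y_p = y_c + I_c/(y_c·A) = 5.93333 + 1.72591/(5.93333 × 2.595) = 5.93333 + 0.112094 = 6.04542 m along the plane.
The resultant acts 1.15333 + 0.112094 = 1.26542 m (along the plate) below the hinge at the top edge, so the moment about the hinge is M = F × 1.26542 = 112.199 × 1.26542 = 141.979 kN·m.
A normal force at the bottom, 3.46 m from the hinge, must supply this moment: P = 141.979/3.46 = 41.0344 kN.

P ≈ 41.0 kN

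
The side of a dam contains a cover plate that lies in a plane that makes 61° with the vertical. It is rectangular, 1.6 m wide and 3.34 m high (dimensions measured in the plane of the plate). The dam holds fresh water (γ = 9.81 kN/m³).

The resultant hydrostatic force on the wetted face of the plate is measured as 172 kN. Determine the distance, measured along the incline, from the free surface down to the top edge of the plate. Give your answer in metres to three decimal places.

y_top ≈ 5.097 m

γ = 9.81 kN/m³.
A = 1.6 × 3.34 = 5.344 m².
From F = γ·h_c·A, the centroid depth is h_c = 172/(9.81 × 5.344) = 3.2809 m.
The plate makes 61° with the vertical, i.e. θ = 90° − 61° = 29° to the horizontal. Measuring y along the incline from the free-surface line, vertical depth h = y·sinθ with sinθ = 0.484810.
Along the incline, y_c = h_c/sinθ = 3.2809/0.484810 = 6.76739 m.
The centroid lies 3.34/2 = 1.67 m below the top edge, so the top edge sits at y_top = 6.76739 − 1.67 = 5.09739 m along the incline.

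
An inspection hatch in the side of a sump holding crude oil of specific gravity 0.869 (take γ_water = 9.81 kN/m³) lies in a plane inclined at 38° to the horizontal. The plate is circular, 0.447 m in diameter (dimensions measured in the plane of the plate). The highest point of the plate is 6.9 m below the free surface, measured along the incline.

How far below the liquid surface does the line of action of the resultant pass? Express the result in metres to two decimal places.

h_p = 4.39 m

γ = 0.869 × 9.81 = 8.52489 kN/m³.
Let θ = 38° be the plate's angle to the horizontal; measure y along the incline from where the plane meets the free surface. Vertical depth h = y·sinθ with sinθ = 0.615661.
The centroid is at the centre, 0.2235 m below the top of the plate, so y_c = 6.9 + 0.2235 = 7.1235 m and h_c = 7.1235 × 0.615661 = 4.38566 m.
A = π(0.2235)² = 0.15693 m².
Resultant F = γ·h_c·A = 8.52489 × 4.38566 × 0.15693 = 5.86718 kN.
I_c = πr⁴/4 = π × 0.2235⁴/4 = 0.00195975 m⁴.
Centre of pressure: y_p = y_c + I_c/(y_c·A) = 7.1235 + 0.00195975/(7.1235 × 0.15693) = 7.1235 + 0.00175308 = 7.12525 m along the plane.
Vertically, h_p = y_p·sinθ = 7.12525 × 0.615661 = 4.38674 m.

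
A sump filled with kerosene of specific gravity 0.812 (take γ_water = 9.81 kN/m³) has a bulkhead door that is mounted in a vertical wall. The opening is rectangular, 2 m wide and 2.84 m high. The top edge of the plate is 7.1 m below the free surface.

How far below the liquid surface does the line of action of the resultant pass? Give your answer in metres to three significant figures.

h_p = 8.60 m

γ = 0.812 × 9.81 = 7.96572 kN/m³.
The centroid lies 2.84/2 = 1.42 m below the top edge, so the centroid depth is h_c = 7.1 + 1.42 = 8.52 m.
A = 2 × 2.84 = 5.68 m².
Resultant F = γ·h_c·A = 7.96572 × 8.52 × 5.68 = 385.49 kN.
I_c = b·h³/12 = 2 × 2.84³/12 = 3.81772 m⁴.
Centre of pressure: y_p = y_c + I_c/(y_c·A) = 8.52 + 3.81772/(8.52 × 5.68) = 8.52 + 0.0788889 = 8.59889 m along the plane.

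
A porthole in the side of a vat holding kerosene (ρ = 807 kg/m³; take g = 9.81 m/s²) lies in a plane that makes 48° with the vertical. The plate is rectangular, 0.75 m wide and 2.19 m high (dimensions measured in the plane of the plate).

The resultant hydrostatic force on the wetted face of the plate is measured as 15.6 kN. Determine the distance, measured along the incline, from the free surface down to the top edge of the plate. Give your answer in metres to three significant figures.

γ = ρg = 807 × 9.81 / 1000 = 7.91667 kN/m³.
A = 0.75 × 2.19 = 1.6425 m².
From F = γ·h_c·A, the centroid depth is h_c = 15.6/(7.91667 × 1.6425) = 1.19971 m.
The plate makes 48° with the vertical, i.e. θ = 90° − 48° = 42° to the horizontal. Measuring y along the incline from the free-surface line, vertical depth h = y·sinθ with sinθ = 0.669131.
Along the incline, y_c = h_c/sinθ = 1.19971/0.669131 = 1.79294 m.
The centroid lies 2.19/2 = 1.095 m below the top edge, so the top edge sits at y_top = 1.79294 − 1.095 = 0.69794 m along the incline.

y_top ≈ 0.698 m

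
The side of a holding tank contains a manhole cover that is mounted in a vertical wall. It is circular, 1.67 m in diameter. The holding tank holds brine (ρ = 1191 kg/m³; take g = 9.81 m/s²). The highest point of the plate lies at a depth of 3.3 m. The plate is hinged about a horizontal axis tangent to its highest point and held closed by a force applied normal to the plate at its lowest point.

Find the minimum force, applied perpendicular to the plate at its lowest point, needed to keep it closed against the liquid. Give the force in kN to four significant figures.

γ = ρg = 1191 × 9.81 / 1000 = 11.68371 kN/m³.
The centroid is at the centre, 0.835 m below the top of the plate, so the centroid depth is h_c = 3.3 + 0.835 = 4.135 m.
A = π(0.835)² = 2.1904 m².
Resultant F = γ·h_c·A = 11.68371 × 4.135 × 2.1904 = 105.823 kN.
I_c = πr⁴/4 = π × 0.835⁴/4 = 0.3818 m⁴.
Centre of pressure: y_p = y_c + I_c/(y_c·A) = 4.135 + 0.3818/(4.135 × 2.1904) = 4.135 + 0.0421538 = 4.17715 m along the plane.
The resultant acts 0.835 + 0.0421538 = 0.877154 m (along the plate) below the hinge at the top edge, so the moment about the hinge is M = F × 0.877154 = 105.823 × 0.877154 = 92.8231 kN·m.
A normal force at the bottom, 1.67 m from the hinge, must supply this moment: P = 92.8231/1.67 = 55.5827 kN.

P ≈ 55.58 kN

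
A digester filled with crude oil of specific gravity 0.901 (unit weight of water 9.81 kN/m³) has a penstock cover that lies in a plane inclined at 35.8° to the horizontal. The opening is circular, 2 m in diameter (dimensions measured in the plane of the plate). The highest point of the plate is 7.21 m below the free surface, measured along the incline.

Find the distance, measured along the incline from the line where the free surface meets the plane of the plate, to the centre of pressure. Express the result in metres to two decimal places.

γ = 0.901 × 9.81 = 8.83881 kN/m³.
Let θ = 35.8° be the plate's angle to the horizontal; measure y along the incline from where the plane meets the free surface. Vertical depth h = y·sinθ with sinθ = 0.584958.
The centroid is at the centre, 1 m below the top of the plate, so y_c = 7.21 + 1 = 8.21 m and h_c = 8.21 × 0.584958 = 4.80251 m.
A = π(1)² = 3.14159 m².
Resultant F = γ·h_c·A = 8.83881 × 4.80251 × 3.14159 = 133.356 kN.
I_c = πr⁴/4 = π × 1⁴/4 = 0.785398 m⁴.
Centre of pressure: y_p = y_c + I_c/(y_c·A) = 8.21 + 0.785398/(8.21 × 3.14159) = 8.21 + 0.0304507 = 8.24045 m along the plane.

y_p = 8.24 m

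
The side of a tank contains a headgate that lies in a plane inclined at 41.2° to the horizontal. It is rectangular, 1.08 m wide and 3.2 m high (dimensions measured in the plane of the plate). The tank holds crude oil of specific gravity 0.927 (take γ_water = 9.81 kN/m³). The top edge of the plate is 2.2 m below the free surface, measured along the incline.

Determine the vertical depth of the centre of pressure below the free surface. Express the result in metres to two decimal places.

γ = 0.927 × 9.81 = 9.09387 kN/m³.
Let θ = 41.2° be the plate's angle to the horizontal; measure y along the incline from where the plane meets the free surface. Vertical depth h = y·sinθ with sinθ = 0.658689.
The centroid lies 3.2/2 = 1.6 m below the top edge, so y_c = 2.2 + 1.6 = 3.8 m and h_c = 3.8 × 0.658689 = 2.50302 m.
A = 1.08 × 3.2 = 3.456 m².
Resultant F = γ·h_c·A = 9.09387 × 2.50302 × 3.456 = 78.666 kN.
I_c = b·h³/12 = 1.08 × 3.2³/12 = 2.94912 m⁴.
Centre of pressure: y_p = y_c + I_c/(y_c·A) = 3.8 + 2.94912/(3.8 × 3.456) = 3.8 + 0.224561 = 4.02456 m along the plane.
Vertically, h_p = y_p·sinθ = 4.02456 × 0.658689 = 2.65093 m.

h_p = 2.65 m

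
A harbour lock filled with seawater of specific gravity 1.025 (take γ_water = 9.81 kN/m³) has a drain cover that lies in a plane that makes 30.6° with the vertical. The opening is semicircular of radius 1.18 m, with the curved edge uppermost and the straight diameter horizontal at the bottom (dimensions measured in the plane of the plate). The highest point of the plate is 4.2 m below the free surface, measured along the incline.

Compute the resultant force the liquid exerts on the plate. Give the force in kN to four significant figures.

γ = 1.025 × 9.81 = 10.05525 kN/m³.
The plate makes 30.6° with the vertical, i.e. θ = 90° − 30.6° = 59.4° to the horizontal. Measuring y along the incline from the free-surface line, vertical depth h = y·sinθ with sinθ = 0.860742.
The centroid lies 4r/(3π) = 0.500808 m above the diameter, so r − 4r/(3π) = 1.18 − 0.500808 = 0.679192 m below the topmost point, so y_c = 4.2 + 0.679192 = 4.87919 m and h_c = 4.87919 × 0.860742 = 4.19972 m.
A = πr²/2 = π × 1.18²/2 = 2.18718 m².
Resultant F = γ·h_c·A = 10.05525 × 4.19972 × 2.18718 = 92.3629 kN.

F ≈ 92.36 kN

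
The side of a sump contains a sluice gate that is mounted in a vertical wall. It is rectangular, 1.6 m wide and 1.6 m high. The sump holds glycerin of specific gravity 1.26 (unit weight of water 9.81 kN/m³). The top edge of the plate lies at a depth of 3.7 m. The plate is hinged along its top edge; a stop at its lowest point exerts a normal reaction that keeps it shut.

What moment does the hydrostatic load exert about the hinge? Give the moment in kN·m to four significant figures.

M ≈ 120.7 kN·m

γ = 1.26 × 9.81 = 12.3606 kN/m³.
The centroid lies 1.6/2 = 0.8 m below the top edge, so the centroid depth is h_c = 3.7 + 0.8 = 4.5 m.
A = 1.6 × 1.6 = 2.56 m².
Resultant F = γ·h_c·A = 12.3606 × 4.5 × 2.56 = 142.394 kN.
I_c = b·h³/12 = 1.6 × 1.6³/12 = 0.546133 m⁴.
Centre of pressure: y_p = y_c + I_c/(y_c·A) = 4.5 + 0.546133/(4.5 × 2.56) = 4.5 + 0.0474074 = 4.54741 m along the plane.
The resultant acts 0.8 + 0.0474074 = 0.847407 m (along the plate) below the hinge at the top edge, so the moment about the hinge is M = F × 0.847407 = 142.394 × 0.847407 = 120.666 kN·m.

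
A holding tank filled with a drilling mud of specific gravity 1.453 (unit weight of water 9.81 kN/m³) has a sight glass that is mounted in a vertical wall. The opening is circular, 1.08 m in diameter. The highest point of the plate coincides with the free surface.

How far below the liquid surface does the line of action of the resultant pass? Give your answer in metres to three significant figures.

h_p = 0.675 m

γ = 1.453 × 9.81 = 14.25393 kN/m³.
The centroid is at the centre, 0.54 m below the top of the plate, so the centroid depth is h_c = 0.54 m.
A = π(0.54)² = 0.916088 m².
Resultant F = γ·h_c·A = 14.25393 × 0.54 × 0.916088 = 7.05124 kN.
I_c = πr⁴/4 = π × 0.54⁴/4 = 0.0667828 m⁴.
Centre of pressure: y_p = y_c + I_c/(y_c·A) = 0.54 + 0.0667828/(0.54 × 0.916088) = 0.54 + 0.135 = 0.675 m along the plane.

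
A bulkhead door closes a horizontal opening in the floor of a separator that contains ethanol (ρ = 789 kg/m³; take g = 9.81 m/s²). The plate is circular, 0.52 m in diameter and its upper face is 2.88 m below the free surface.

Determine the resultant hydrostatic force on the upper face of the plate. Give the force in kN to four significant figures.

F ≈ 4.734 kN

γ = ρg = 789 × 9.81 / 1000 = 7.74009 kN/m³.
The plate is horizontal, so pressure is uniform at p = γ·h = 7.74009 × 2.88 = 22.2915 kN/m².
A = π(0.26)² = 0.212372 m².
F = p·A = 22.2915 × 0.212372 = 4.73409 kN.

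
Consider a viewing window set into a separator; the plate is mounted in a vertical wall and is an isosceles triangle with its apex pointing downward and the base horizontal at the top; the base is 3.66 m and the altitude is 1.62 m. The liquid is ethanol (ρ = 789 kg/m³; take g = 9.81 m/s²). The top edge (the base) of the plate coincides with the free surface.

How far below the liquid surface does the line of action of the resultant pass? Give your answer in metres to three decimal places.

h_p = 0.810 m

γ = ρg = 789 × 9.81 / 1000 = 7.74009 kN/m³.
With the apex down, the centroid sits h/3 = 1.62/3 = 0.54 m below the base (the top edge), so the centroid depth is h_c = 0.54 m.
A = ½ × 3.66 × 1.62 = 2.9646 m².
Resultant F = γ·h_c·A = 7.74009 × 0.54 × 2.9646 = 12.391 kN.
I_c = b·h³/36 = 3.66 × 1.62³/36 = 0.432239 m⁴.
Centre of pressure: y_p = y_c + I_c/(y_c·A) = 0.54 + 0.432239/(0.54 × 2.9646) = 0.54 + 0.27 = 0.81 m along the plane.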